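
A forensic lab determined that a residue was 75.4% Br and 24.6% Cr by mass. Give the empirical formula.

Br2Cr

Assume 100 g: 75.4 g Br, 24.6 g Cr.
n(Br) = 75.4/79.90 = 0.9437, n(Cr) = 24.6/52.00 = 0.4731
Divide by the smallest (0.4731 mol Cr): Br 1.995, Cr 1.000
→ Br2Cr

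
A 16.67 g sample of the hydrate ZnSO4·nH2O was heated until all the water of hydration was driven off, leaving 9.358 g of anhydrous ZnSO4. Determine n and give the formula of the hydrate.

ZnSO4·7H2O

Mass of water lost = 16.67 − 9.358 = 7.312 g → 7.312 / 18.02 = 0.4058 mol H2O
Molar mass of ZnSO4 = 161.45 g/mol → mol ZnSO4 = 9.358 / 161.45 = 0.05796
n = 0.4058 / 0.05796 = 7.00 ≈ 7 → ZnSO4·7H2O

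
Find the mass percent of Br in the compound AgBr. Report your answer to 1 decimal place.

42.6%

Molar mass = 1(107.87) + 1(79.90) = 187.770 g/mol
Mass of Br per mole = 1 × 79.90 = 79.900 g
% Br = 79.900 / 187.770 × 100 = 42.6%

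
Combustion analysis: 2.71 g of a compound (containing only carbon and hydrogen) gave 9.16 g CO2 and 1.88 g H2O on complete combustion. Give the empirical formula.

CH

mol C = 9.16 / 44.01 = 0.2081; mass C = 0.2081 × 12.01 = 2.500 g
mol H = 2 × (1.88 / 18.02) = 0.2087; mass H = 0.2087 × 1.008 = 0.2103 g
Smallest is C at 0.2081 mol; normalising gives C 1.000, H 1.003
Ratio ≈ 1:1, so the empirical formula is CH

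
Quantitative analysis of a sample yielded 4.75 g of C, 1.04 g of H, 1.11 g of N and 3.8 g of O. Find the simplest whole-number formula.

C5H13NO3

Moles — C: 4.75 / 12.01 = 0.3955 mol; H: 1.04 / 1.008 = 1.032 mol; N: 1.11 / 14.01 = 0.07923 mol; O: 3.8 / 16.00 = 0.2375 mol
Ratios (÷ 0.07923): C 4.992, H 13.022, N 1.000, O 2.998
Ratio ≈ 5:13:1:3, so the empirical formula is C5H13NO3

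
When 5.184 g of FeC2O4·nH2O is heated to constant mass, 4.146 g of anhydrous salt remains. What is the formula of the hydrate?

Mass of water lost = 5.184 − 4.146 = 1.038 g → 1.038 / 18.02 = 0.0576 mol H2O
Molar mass of FeC2O4 = 143.87 g/mol → mol FeC2O4 = 4.146 / 143.87 = 0.02882
n = 0.0576 / 0.02882 = 2.00 ≈ 2 → FeC2O4·2H2O

FeC2O4·2H2O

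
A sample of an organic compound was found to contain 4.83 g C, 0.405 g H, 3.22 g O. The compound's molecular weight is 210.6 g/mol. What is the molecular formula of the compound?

C: 4.83 g ÷ 12.01 g/mol = 0.4022 mol
H: 0.405 g ÷ 1.008 g/mol = 0.4018 mol
O: 3.22 g ÷ 16.00 g/mol = 0.2013 mol
Smallest is O at 0.2013 mol; normalising gives C 1.998, H 1.996, O 1.000
→ C2H2O
Empirical-formula mass = 42.04 g/mol
n = 210.6 / 42.04 = 5.01 ≈ 5
Molecular formula = (C2H2O)×5 = C10H10O5

C10H10O5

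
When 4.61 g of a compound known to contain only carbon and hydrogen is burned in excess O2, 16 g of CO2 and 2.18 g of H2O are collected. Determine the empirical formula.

C3H2

mol C = 16 / 44.01 = 0.3636; mass C = 0.3636 × 12.01 = 4.366 g
mol H = 2 × (2.18 / 18.02) = 0.2420; mass H = 0.2420 × 1.008 = 0.2439 g
Smallest is H at 0.242 mol; normalising gives C 1.503, H 1.000
Scaling by 2: C 3.01, H 2.00 → C3H2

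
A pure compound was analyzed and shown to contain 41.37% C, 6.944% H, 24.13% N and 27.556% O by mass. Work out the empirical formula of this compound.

C2H4NO

Assume 100 g: 41.37 g C, 6.944 g H, 24.13 g N, 27.556 g O.
Moles — C: 41.37 / 12.01 = 3.445 mol; H: 6.944 / 1.008 = 6.889 mol; N: 24.13 / 14.01 = 1.722 mol; O: 27.556 / 16.00 = 1.722 mol
Smallest is O at 1.722 mol; normalising gives C 2.000, H 4.000, N 1.000, O 1.000
≈ 2:4:1:1 → C2H4NO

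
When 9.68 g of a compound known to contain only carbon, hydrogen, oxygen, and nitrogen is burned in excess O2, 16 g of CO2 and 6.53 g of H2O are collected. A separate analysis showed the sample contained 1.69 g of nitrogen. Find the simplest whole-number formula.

mol C = 16 / 44.01 = 0.3636; mass C = 0.3636 × 12.01 = 4.366 g
mol H = 2 × (6.53 / 18.02) = 0.7248; mass H = 0.7248 × 1.008 = 0.7305 g
mol N = 1.69 / 14.01 = 0.1206
mass O = 9.68 − (6.787) = 2.893 g → mol O = 0.1808
Ratios (÷ 0.1206): C 3.014, H 6.008, N 1.000, O 1.499
Scaling by 2: C 6.03, H 12.02, N 2.00, O 3.00 → C6H12N2O3

C6H12N2O3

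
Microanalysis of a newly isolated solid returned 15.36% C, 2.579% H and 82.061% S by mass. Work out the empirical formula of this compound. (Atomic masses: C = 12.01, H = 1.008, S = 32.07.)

Assume 100 g: 15.36 g C, 2.579 g H, 82.061 g S.
n(C) = 15.36/12.01 = 1.279, n(H) = 2.579/1.008 = 2.559, n(S) = 82.061/32.07 = 2.559
Smallest is C at 1.279 mol; normalising gives C 1.000, H 2.001, S 2.001
≈ 1:2:2 → CH2S2

CH2S2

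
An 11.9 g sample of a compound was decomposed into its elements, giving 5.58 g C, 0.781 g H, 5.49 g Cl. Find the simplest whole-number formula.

n(C) = 5.58/12.01 = 0.4646, n(H) = 0.781/1.008 = 0.7748, n(Cl) = 5.49/35.45 = 0.1549
Smallest is Cl at 0.1549 mol; normalising gives C 3.000, H 5.003, Cl 1.000
≈ 3:5:1 → C3H5Cl

C3H5Cl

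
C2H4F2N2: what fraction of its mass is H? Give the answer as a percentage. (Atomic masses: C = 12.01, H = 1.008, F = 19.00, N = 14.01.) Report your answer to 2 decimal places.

4.29%

Molar mass = 2(12.01) + 4(1.008) + 2(19.00) + 2(14.01) = 94.072 g/mol
Mass of H per mole = 4 × 1.008 = 4.032 g
% H = 4.032 / 94.072 × 100 = 4.29%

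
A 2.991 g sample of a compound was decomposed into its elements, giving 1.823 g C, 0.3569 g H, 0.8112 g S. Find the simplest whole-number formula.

C6H14S

n(C) = 1.823/12.01 = 0.1518, n(H) = 0.3569/1.008 = 0.3541, n(S) = 0.8112/32.07 = 0.02529
Ratios (÷ 0.02529): C 6.001, H 13.998, S 1.000
→ C6H14S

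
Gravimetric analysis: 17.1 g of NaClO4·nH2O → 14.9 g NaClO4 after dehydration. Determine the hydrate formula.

Mass of water lost = 17.1 − 14.9 = 2.2 g → 2.2 / 18.02 = 0.1221 mol H2O
Molar mass of NaClO4 = 122.44 g/mol → mol NaClO4 = 14.9 / 122.44 = 0.1217
n = 0.1221 / 0.1217 = 1.00 ≈ 1 → NaClO4·H2O

NaClO4·H2O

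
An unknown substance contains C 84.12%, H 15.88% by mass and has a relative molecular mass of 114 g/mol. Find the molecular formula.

Assume 100 g: 84.12 g C, 15.88 g H.
Moles — C: 84.12 / 12.01 = 7.004 mol; H: 15.88 / 1.008 = 15.75 mol
Divide by the smallest (7.004 mol C): C 1.000, H 2.249
×4: C 4.00, H 9.00 → C4H9
Empirical-formula mass = 57.11 g/mol
n = 114 / 57.11 = 2.00 ≈ 2
Molecular formula = (C4H9)×2 = C8H18

C8H18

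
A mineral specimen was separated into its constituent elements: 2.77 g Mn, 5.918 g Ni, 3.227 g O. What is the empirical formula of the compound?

Mn: 2.77 g ÷ 54.94 g/mol = 0.05042 mol
Ni: 5.918 g ÷ 58.69 g/mol = 0.1008 mol
O: 3.227 g ÷ 16.00 g/mol = 0.2017 mol
Smallest is Mn at 0.05042 mol; normalising gives Mn 1.000, Ni 2.000, O 4.000
≈ 1:2:4 → MnNi2O4

MnNi2O4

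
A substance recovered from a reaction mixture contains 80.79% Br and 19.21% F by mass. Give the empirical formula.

BrF

Assume 100 g: 80.79 g Br, 19.21 g F.
n(Br) = 80.79/79.90 = 1.011, n(F) = 19.21/19.00 = 1.011
Divide by the smallest (1.011 mol F): Br 1.000, F 1.000
Ratio ≈ 1:1, so the empirical formula is BrF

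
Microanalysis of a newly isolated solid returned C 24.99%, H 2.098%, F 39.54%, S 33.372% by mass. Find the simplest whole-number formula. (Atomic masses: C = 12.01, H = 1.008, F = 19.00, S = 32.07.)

C2H2F2S

Assume 100 g: 24.99 g C, 2.098 g H, 39.54 g F, 33.372 g S.
C: 24.99 g ÷ 12.01 g/mol = 2.081 mol
H: 2.098 g ÷ 1.008 g/mol = 2.081 mol
F: 39.54 g ÷ 19.00 g/mol = 2.081 mol
S: 33.372 g ÷ 32.07 g/mol = 1.041 mol
Divide by the smallest (1.041 mol S): C 2.000, H 2.000, F 2.000, S 1.000
≈ 2:2:2:1 → C2H2F2S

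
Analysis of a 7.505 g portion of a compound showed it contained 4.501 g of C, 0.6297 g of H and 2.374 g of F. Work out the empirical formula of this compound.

C: 4.501 g ÷ 12.01 g/mol = 0.3748 mol
H: 0.6297 g ÷ 1.008 g/mol = 0.6247 mol
F: 2.374 g ÷ 19.00 g/mol = 0.1249 mol
Smallest is F at 0.1249 mol; normalising gives C 2.999, H 5.000, F 1.000
Ratio ≈ 3:5:1, so the empirical formula is C3H5F

C3H5F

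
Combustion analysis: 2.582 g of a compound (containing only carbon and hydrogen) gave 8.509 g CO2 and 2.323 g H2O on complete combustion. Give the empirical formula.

C3H4

mol C = 8.509 / 44.01 = 0.1933; mass C = 0.1933 × 12.01 = 2.322 g
mol H = 2 × (2.323 / 18.02) = 0.2578; mass H = 0.2578 × 1.008 = 0.2599 g
Smallest is C at 0.1933 mol; normalising gives C 1.000, H 1.334
Scaling by 3: C 3.00, H 4.00 → C3H4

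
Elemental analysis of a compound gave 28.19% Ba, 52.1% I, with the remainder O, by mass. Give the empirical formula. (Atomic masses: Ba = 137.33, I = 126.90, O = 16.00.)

BaI2O6

Assume 100 g: 28.19 g Ba, 52.1 g I, 19.71 g O.
Moles — Ba: 28.19 / 137.33 = 0.2053 mol; I: 52.1 / 126.90 = 0.4106 mol; O: 19.71 / 16.00 = 1.232 mol
Divide by the smallest (0.2053 mol Ba): Ba 1.000, I 2.000, O 6.001
≈ 1:2:6 → BaI2O6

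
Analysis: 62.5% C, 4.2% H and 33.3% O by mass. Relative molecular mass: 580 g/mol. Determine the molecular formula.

C30H24O12

Assume 100 g: 62.5 g C, 4.2 g H, 33.3 g O.
Moles — C: 62.5 / 12.01 = 5.204 mol; H: 4.2 / 1.008 = 4.167 mol; O: 33.3 / 16.00 = 2.081 mol
Smallest is O at 2.081 mol; normalising gives C 2.500, H 2.002, O 1.000
Scaling by 2: C 5.00, H 4.00, O 2.00 → C5H4O2
Empirical-formula mass = 96.08 g/mol
n = 580 / 96.08 = 6.04 ≈ 6
Molecular formula = (C5H4O2)×6 = C30H24O12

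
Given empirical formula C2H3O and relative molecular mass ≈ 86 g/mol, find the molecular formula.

C4H6O2

Empirical-formula mass = 43.04 g/mol
n = 86 / 43.04 = 2.00 ≈ 2
Molecular formula = (C2H3O)2 = C4H6O2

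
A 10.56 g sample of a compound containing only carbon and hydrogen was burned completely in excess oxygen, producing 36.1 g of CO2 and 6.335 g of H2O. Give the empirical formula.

mol C = 36.1 / 44.01 = 0.8203; mass C = 0.8203 × 12.01 = 9.851 g
mol H = 2 × (6.335 / 18.02) = 0.7031; mass H = 0.7031 × 1.008 = 0.7087 g
Ratios (÷ 0.7031): C 1.167, H 1.000
Multiply by 6: C 7.00, H 6.00 → C7H6

C7H6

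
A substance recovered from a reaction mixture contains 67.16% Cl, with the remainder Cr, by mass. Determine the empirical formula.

Assume 100 g: 67.16 g Cl, 32.84 g Cr.
Moles — Cl: 67.16 / 35.45 = 1.894 mol; Cr: 32.84 / 52.00 = 0.6315 mol
Smallest is Cr at 0.6315 mol; normalising gives Cl 3.000, Cr 1.000
≈ 3:1 → Cl3Cr

Cl3Cr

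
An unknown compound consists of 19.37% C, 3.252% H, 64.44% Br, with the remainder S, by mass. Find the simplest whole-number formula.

Assume 100 g: 19.37 g C, 3.252 g H, 64.44 g Br, 12.938 g S.
C: 19.37 g ÷ 12.01 g/mol = 1.613 mol
H: 3.252 g ÷ 1.008 g/mol = 3.226 mol
Br: 64.44 g ÷ 79.90 g/mol = 0.8065 mol
S: 12.938 g ÷ 32.07 g/mol = 0.4034 mol
Smallest is S at 0.4034 mol; normalising gives C 3.998, H 7.997, Br 1.999, S 1.000
Ratio ≈ 4:8:2:1, so the empirical formula is C4H8Br2S

C4H8Br2S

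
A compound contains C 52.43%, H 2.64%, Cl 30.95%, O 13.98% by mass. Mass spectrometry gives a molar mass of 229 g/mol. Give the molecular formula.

Assume 100 g: 52.43 g C, 2.64 g H, 30.95 g Cl, 13.98 g O.
C: 52.43 g ÷ 12.01 g/mol = 4.366 mol
H: 2.64 g ÷ 1.008 g/mol = 2.619 mol
Cl: 30.95 g ÷ 35.45 g/mol = 0.8731 mol
O: 13.98 g ÷ 16.00 g/mol = 0.8738 mol
Divide by the smallest (0.8731 mol Cl): C 5.000, H 3.000, Cl 1.000, O 1.001
→ C5H3ClO
Empirical-formula mass = 114.52 g/mol
n = 229 / 114.52 = 2.00 ≈ 2
Molecular formula = (C5H3ClO)×2 = C10H6Cl2O2

C10H6Cl2O2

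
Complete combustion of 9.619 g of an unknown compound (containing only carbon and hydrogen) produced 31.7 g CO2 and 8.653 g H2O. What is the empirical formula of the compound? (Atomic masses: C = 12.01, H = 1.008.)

mol C = 31.7 / 44.01 = 0.7203; mass C = 0.7203 × 12.01 = 8.651 g
mol H = 2 × (8.653 / 18.02) = 0.9604; mass H = 0.9604 × 1.008 = 0.9681 g
Divide by the smallest (0.7203 mol C): C 1.000, H 1.333
×3: C 3.00, H 4.00 → C3H4

C3H4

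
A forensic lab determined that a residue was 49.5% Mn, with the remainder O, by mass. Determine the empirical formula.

Assume 100 g: 49.5 g Mn, 50.5 g O.
Moles — Mn: 49.5 / 54.94 = 0.901 mol; O: 50.5 / 16.00 = 3.156 mol
Divide by the smallest (0.901 mol Mn): Mn 1.000, O 3.503
×2: Mn 2.00, O 7.01 → Mn2O7

Mn2O7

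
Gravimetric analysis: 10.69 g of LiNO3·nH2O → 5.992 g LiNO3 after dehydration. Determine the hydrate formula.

Mass of water lost = 10.69 − 5.992 = 4.698 g → 4.698 / 18.02 = 0.2607 mol H2O
Molar mass of LiNO3 = 68.95 g/mol → mol LiNO3 = 5.992 / 68.95 = 0.0869
n = 0.2607 / 0.0869 = 3.00 ≈ 3 → LiNO3·3H2O

LiNO3·3H2O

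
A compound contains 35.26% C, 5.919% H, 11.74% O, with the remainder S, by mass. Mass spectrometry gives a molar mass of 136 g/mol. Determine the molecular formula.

C4H8OS2

Assume 100 g: 35.26 g C, 5.919 g H, 11.74 g O, 47.081 g S.
Moles — C: 35.26 / 12.01 = 2.936 mol; H: 5.919 / 1.008 = 5.872 mol; O: 11.74 / 16.00 = 0.7338 mol; S: 47.081 / 32.07 = 1.468 mol
Ratios (÷ 0.7338): C 4.001, H 8.003, O 1.000, S 2.001
→ C4H8OS2
Empirical-formula mass = 136.24 g/mol
n = 136 / 136.24 = 1.00 ≈ 1
Molecular formula = empirical formula = C4H8OS2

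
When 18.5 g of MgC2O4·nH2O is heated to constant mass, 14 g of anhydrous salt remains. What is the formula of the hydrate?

Mass of water lost = 18.5 − 14 = 4.5 g → 4.5 / 18.02 = 0.2497 mol H2O
Molar mass of MgC2O4 = 112.33 g/mol → mol MgC2O4 = 14 / 112.33 = 0.1246
n = 0.2497 / 0.1246 = 2.00 ≈ 2 → MgC2O4·2H2O

MgC2O4·2H2O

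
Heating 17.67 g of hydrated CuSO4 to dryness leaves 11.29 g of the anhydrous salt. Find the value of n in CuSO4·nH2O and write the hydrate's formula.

Mass of water lost = 17.67 − 11.29 = 6.38 g → 6.38 / 18.02 = 0.3541 mol H2O
Molar mass of CuSO4 = 159.62 g/mol → mol CuSO4 = 11.29 / 159.62 = 0.07073
n = 0.3541 / 0.07073 = 5.01 ≈ 5 → CuSO4·5H2O

CuSO4·5H2O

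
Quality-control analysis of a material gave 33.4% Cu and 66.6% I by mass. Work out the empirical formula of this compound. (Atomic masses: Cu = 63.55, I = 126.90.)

Assume 100 g: 33.4 g Cu, 66.6 g I.
Cu: 33.4 g ÷ 63.55 g/mol = 0.5256 mol
I: 66.6 g ÷ 126.90 g/mol = 0.5248 mol
Smallest is I at 0.5248 mol; normalising gives Cu 1.001, I 1.000
Ratio ≈ 1:1, so the empirical formula is CuI

CuI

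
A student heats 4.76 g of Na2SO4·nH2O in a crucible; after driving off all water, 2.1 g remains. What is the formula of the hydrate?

Mass of water lost = 4.76 − 2.1 = 2.66 g → 2.66 / 18.02 = 0.1476 mol H2O
Molar mass of Na2SO4 = 142.05 g/mol → mol Na2SO4 = 2.1 / 142.05 = 0.01478
n = 0.1476 / 0.01478 = 9.99 ≈ 10 → Na2SO4·10H2O

Na2SO4·10H2O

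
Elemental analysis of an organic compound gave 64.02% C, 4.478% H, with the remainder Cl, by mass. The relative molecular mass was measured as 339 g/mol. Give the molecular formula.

Assume 100 g: 64.02 g C, 4.478 g H, 31.502 g Cl.
Moles — C: 64.02 / 12.01 = 5.331 mol; H: 4.478 / 1.008 = 4.442 mol; Cl: 31.502 / 35.45 = 0.8886 mol
Smallest is Cl at 0.8886 mol; normalising gives C 5.999, H 4.999, Cl 1.000
→ C6H5Cl
Empirical-formula mass = 112.55 g/mol
n = 339 / 112.55 = 3.01 ≈ 3
Molecular formula = (C6H5Cl)×3 = C18H15Cl3

C18H15Cl3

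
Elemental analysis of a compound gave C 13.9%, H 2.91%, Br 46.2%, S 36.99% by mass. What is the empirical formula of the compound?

C2H5BrS2

Assume 100 g: 13.9 g C, 2.91 g H, 46.2 g Br, 36.99 g S.
n(C) = 13.9/12.01 = 1.157, n(H) = 2.91/1.008 = 2.887, n(Br) = 46.2/79.90 = 0.5782, n(S) = 36.99/32.07 = 1.153
Divide by the smallest (0.5782 mol Br): C 2.002, H 4.993, Br 1.000, S 1.995
≈ 2:5:1:2 → C2H5BrS2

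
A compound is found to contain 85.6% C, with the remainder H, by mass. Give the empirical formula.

Assume 100 g: 85.6 g C, 14.4 g H.
Moles — C: 85.6 / 12.01 = 7.127 mol; H: 14.4 / 1.008 = 14.29 mol
Divide by the smallest (7.127 mol C): C 1.000, H 2.004
→ CH2

CH2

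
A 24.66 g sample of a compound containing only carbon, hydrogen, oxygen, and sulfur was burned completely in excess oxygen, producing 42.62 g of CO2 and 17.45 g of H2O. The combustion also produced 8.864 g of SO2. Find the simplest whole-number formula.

mol C = 42.62 / 44.01 = 0.9684; mass C = 0.9684 × 12.01 = 11.63 g
mol H = 2 × (17.45 / 18.02) = 1.937; mass H = 1.937 × 1.008 = 1.952 g
mol S = 8.864 / 64.07 = 0.1383; mass S = 4.437 g
mass O = 24.66 − (18.02) = 6.640 g → mol O = 0.4150
Smallest is S at 0.1383 mol; normalising gives C 7.000, H 13.999, O 3.000, S 1.000
≈ 7:14:3:1 → C7H14O3S

C7H14O3S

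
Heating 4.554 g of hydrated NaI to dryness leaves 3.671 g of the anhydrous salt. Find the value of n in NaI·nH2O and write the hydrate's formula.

NaI·2H2O

Mass of water lost = 4.554 − 3.671 = 0.883 g → 0.883 / 18.02 = 0.049 mol H2O
Molar mass of NaI = 149.89 g/mol → mol NaI = 3.671 / 149.89 = 0.02449
n = 0.049 / 0.02449 = 2.00 ≈ 2 → NaI·2H2O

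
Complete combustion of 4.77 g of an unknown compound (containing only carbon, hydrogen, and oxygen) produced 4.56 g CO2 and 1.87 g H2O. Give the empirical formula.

mol C = 4.56 / 44.01 = 0.1036; mass C = 0.1036 × 12.01 = 1.244 g
mol H = 2 × (1.87 / 18.02) = 0.2075; mass H = 0.2075 × 1.008 = 0.2092 g
mass O = 4.77 − (1.454) = 3.316 g → mol O = 0.2073
Ratios (÷ 0.1036): C 1.000, H 2.003, O 2.000
→ CH2O2

CH2O2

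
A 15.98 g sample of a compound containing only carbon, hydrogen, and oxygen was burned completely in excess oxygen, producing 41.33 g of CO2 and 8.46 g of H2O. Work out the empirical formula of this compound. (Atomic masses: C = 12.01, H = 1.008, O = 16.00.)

mol C = 41.33 / 44.01 = 0.9391; mass C = 0.9391 × 12.01 = 11.28 g
mol H = 2 × (8.46 / 18.02) = 0.9390; mass H = 0.9390 × 1.008 = 0.9465 g
mass O = 15.98 − (12.23) = 3.755 g → mol O = 0.2347
Divide by the smallest (0.2347 mol O): C 4.002, H 4.001, O 1.000
Ratio ≈ 4:4:1, so the empirical formula is C4H4O

C4H4O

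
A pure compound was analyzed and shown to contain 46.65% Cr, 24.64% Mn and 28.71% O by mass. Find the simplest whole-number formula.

Assume 100 g: 46.65 g Cr, 24.64 g Mn, 28.71 g O.
Cr: 46.65 g ÷ 52.00 g/mol = 0.8971 mol
Mn: 24.64 g ÷ 54.94 g/mol = 0.4485 mol
O: 28.71 g ÷ 16.00 g/mol = 1.794 mol
Smallest is Mn at 0.4485 mol; normalising gives Cr 2.000, Mn 1.000, O 4.001
→ Cr2MnO4

Cr2MnO4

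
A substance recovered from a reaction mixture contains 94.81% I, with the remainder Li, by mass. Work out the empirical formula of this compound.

ILi

Assume 100 g: 94.81 g I, 5.19 g Li.
Moles — I: 94.81 / 126.90 = 0.7471 mol; Li: 5.19 / 6.94 = 0.7478 mol
Smallest is I at 0.7471 mol; normalising gives I 1.000, Li 1.001
≈ 1:1 → ILi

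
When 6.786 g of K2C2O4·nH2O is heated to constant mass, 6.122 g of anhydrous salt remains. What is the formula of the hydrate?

K2C2O4·H2O

Mass of water lost = 6.786 − 6.122 = 0.664 g → 0.664 / 18.02 = 0.03685 mol H2O
Molar mass of K2C2O4 = 166.22 g/mol → mol K2C2O4 = 6.122 / 166.22 = 0.03683
n = 0.03685 / 0.03683 = 1.00 ≈ 1 → K2C2O4·H2O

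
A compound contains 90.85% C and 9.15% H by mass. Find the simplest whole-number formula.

C5H6

Assume 100 g: 90.85 g C, 9.15 g H.
C: 90.85 g ÷ 12.01 g/mol = 7.565 mol
H: 9.15 g ÷ 1.008 g/mol = 9.077 mol
Divide by the smallest (7.565 mol C): C 1.000, H 1.200
×5: C 5.00, H 6.00 → C5H6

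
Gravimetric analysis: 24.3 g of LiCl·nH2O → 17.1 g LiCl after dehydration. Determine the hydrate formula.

Mass of water lost = 24.3 − 17.1 = 7.2 g → 7.2 / 18.02 = 0.3996 mol H2O
Molar mass of LiCl = 42.39 g/mol → mol LiCl = 17.1 / 42.39 = 0.4034
n = 0.3996 / 0.4034 = 0.99 ≈ 1 → LiCl·H2O

LiCl·H2O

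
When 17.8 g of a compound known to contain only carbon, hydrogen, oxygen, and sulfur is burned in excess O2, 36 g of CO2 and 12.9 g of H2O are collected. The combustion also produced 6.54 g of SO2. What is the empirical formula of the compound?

C8H14O2S

mol C = 36 / 44.01 = 0.8180; mass C = 0.8180 × 12.01 = 9.824 g
mol H = 2 × (12.9 / 18.02) = 1.432; mass H = 1.432 × 1.008 = 1.443 g
mol S = 6.54 / 64.07 = 0.1021; mass S = 3.274 g
mass O = 17.8 − (14.54) = 3.259 g → mol O = 0.2037
Smallest is S at 0.1021 mol; normalising gives C 8.014, H 14.026, O 1.996, S 1.000
→ C8H14O2S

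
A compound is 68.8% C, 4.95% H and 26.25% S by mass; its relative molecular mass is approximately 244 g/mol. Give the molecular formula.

Assume 100 g: 68.8 g C, 4.95 g H, 26.25 g S.
C: 68.8 g ÷ 12.01 g/mol = 5.729 mol
H: 4.95 g ÷ 1.008 g/mol = 4.911 mol
S: 26.25 g ÷ 32.07 g/mol = 0.8185 mol
Smallest is S at 0.8185 mol; normalising gives C 6.999, H 5.999, S 1.000
→ C7H6S
Empirical-formula mass = 122.19 g/mol
n = 244 / 122.19 = 2.00 ≈ 2
Molecular formula = (C7H6S)×2 = C14H12S2

C14H12S2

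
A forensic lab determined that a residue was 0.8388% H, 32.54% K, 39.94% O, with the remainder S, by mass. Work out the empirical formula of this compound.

HKO3S

Assume 100 g: 0.8388 g H, 32.54 g K, 39.94 g O, 26.681 g S.
Moles — H: 0.8388 / 1.008 = 0.8321 mol; K: 32.54 / 39.10 = 0.8322 mol; O: 39.94 / 16.00 = 2.496 mol; S: 26.681 / 32.07 = 0.832 mol
Smallest is S at 0.832 mol; normalising gives H 1.000, K 1.000, O 3.000, S 1.000
Ratio ≈ 1:1:3:1, so the empirical formula is HKO3S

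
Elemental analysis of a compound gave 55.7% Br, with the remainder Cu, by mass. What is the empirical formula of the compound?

BrCu

Assume 100 g: 55.7 g Br, 44.3 g Cu.
n(Br) = 55.7/79.90 = 0.6971, n(Cu) = 44.3/63.55 = 0.6971
Smallest is Cu at 0.6971 mol; normalising gives Br 1.000, Cu 1.000
Ratio ≈ 1:1, so the empirical formula is BrCu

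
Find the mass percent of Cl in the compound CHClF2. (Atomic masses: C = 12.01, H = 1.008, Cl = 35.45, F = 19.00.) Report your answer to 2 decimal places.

41.00%

Molar mass = 1(12.01) + 1(1.008) + 1(35.45) + 2(19.00) = 86.468 g/mol
Mass of Cl per mole = 1 × 35.45 = 35.450 g
% Cl = 35.450 / 86.468 × 100 = 41.00%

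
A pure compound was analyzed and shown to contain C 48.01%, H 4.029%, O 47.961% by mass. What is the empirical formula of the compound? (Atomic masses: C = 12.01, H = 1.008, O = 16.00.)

C4H4O3

Assume 100 g: 48.01 g C, 4.029 g H, 47.961 g O.
C: 48.01 g ÷ 12.01 g/mol = 3.998 mol
H: 4.029 g ÷ 1.008 g/mol = 3.997 mol
O: 47.961 g ÷ 16.00 g/mol = 2.998 mol
Smallest is O at 2.998 mol; normalising gives C 1.334, H 1.333, O 1.000
Scaling by 3: C 4.00, H 4.00, O 3.00 → C4H4O3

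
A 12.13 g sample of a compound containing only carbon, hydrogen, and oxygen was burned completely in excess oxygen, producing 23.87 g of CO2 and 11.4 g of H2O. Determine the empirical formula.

C6H14O3

mol C = 23.87 / 44.01 = 0.5424; mass C = 0.5424 × 12.01 = 6.514 g
mol H = 2 × (11.4 / 18.02) = 1.265; mass H = 1.265 × 1.008 = 1.275 g
mass O = 12.13 − (7.789) = 4.341 g → mol O = 0.2713
Smallest is O at 0.2713 mol; normalising gives C 1.999, H 4.664, O 1.000
Scaling by 3: C 6.00, H 13.99, O 3.00 → C6H14O3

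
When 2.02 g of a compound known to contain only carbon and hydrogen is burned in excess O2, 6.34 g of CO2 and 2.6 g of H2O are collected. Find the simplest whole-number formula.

CH2

mol C = 6.34 / 44.01 = 0.1441; mass C = 0.1441 × 12.01 = 1.730 g
mol H = 2 × (2.6 / 18.02) = 0.2886; mass H = 0.2886 × 1.008 = 0.2909 g
Smallest is C at 0.1441 mol; normalising gives C 1.000, H 2.003
≈ 1:2 → CH2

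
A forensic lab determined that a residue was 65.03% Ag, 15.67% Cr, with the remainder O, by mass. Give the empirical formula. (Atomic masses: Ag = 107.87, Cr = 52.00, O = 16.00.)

Assume 100 g: 65.03 g Ag, 15.67 g Cr, 19.3 g O.
n(Ag) = 65.03/107.87 = 0.6029, n(Cr) = 15.67/52.00 = 0.3013, n(O) = 19.3/16.00 = 1.206
Divide by the smallest (0.3013 mol Cr): Ag 2.001, Cr 1.000, O 4.003
→ Ag2CrO4

Ag2CrO4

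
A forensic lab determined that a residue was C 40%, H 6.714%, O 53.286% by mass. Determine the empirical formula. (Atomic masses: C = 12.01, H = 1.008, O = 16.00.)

CH2O

Assume 100 g: 40 g C, 6.714 g H, 53.286 g O.
C: 40 g ÷ 12.01 g/mol = 3.331 mol
H: 6.714 g ÷ 1.008 g/mol = 6.661 mol
O: 53.286 g ÷ 16.00 g/mol = 3.33 mol
Divide by the smallest (3.33 mol O): C 1.000, H 2.000, O 1.000
Ratio ≈ 1:2:1, so the empirical formula is CH2O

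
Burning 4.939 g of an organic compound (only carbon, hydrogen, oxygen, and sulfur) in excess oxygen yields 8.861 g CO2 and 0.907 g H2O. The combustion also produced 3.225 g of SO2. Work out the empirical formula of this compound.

mol C = 8.861 / 44.01 = 0.2013; mass C = 0.2013 × 12.01 = 2.418 g
mol H = 2 × (0.907 / 18.02) = 0.1007; mass H = 0.1007 × 1.008 = 0.1015 g
mol S = 3.225 / 64.07 = 0.05034; mass S = 1.614 g
mass O = 4.939 − (4.134) = 0.8052 g → mol O = 0.05032
Smallest is O at 0.05032 mol; normalising gives C 4.001, H 2.000, O 1.000, S 1.000
Ratio ≈ 4:2:1:1, so the empirical formula is C4H2OS

C4H2OS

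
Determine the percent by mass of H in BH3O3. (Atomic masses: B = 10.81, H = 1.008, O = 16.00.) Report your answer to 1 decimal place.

4.9%

Molar mass = 1(10.81) + 3(1.008) + 3(16.00) = 61.834 g/mol
Mass of H per mole = 3 × 1.008 = 3.024 g
% H = 3.024 / 61.834 × 100 = 4.9%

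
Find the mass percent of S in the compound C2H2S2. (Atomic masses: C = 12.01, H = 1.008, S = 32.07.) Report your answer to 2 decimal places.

Molar mass = 2(12.01) + 2(1.008) + 2(32.07) = 90.176 g/mol
Mass of S per mole = 2 × 32.07 = 64.140 g
% S = 64.140 / 90.176 × 100 = 71.13%

71.13%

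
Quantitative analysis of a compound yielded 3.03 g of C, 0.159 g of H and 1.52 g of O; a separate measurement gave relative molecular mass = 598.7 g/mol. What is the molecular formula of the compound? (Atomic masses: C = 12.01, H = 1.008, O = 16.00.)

n(C) = 3.03/12.01 = 0.2523, n(H) = 0.159/1.008 = 0.1577, n(O) = 1.52/16.00 = 0.095
Divide by the smallest (0.095 mol O): C 2.656, H 1.660, O 1.000
Multiply by 3: C 7.97, H 4.98, O 3.00 → C8H5O3
Empirical-formula mass = 149.12 g/mol
n = 598.7 / 149.12 = 4.01 ≈ 4
Molecular formula = (C8H5O3)×4 = C32H20O12

C32H20O12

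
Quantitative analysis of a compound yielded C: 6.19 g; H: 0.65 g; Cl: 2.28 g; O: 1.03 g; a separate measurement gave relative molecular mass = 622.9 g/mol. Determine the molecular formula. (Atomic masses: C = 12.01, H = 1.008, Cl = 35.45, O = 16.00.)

C32H40Cl4O4

n(C) = 6.19/12.01 = 0.5154, n(H) = 0.65/1.008 = 0.6448, n(Cl) = 2.28/35.45 = 0.06432, n(O) = 1.03/16.00 = 0.06438
Divide by the smallest (0.06432 mol Cl): C 8.014, H 10.026, Cl 1.000, O 1.001
→ C8H10ClO
Empirical-formula mass = 157.61 g/mol
n = 622.9 / 157.61 = 3.95 ≈ 4
Molecular formula = (C8H10ClO)×4 = C32H40Cl4O4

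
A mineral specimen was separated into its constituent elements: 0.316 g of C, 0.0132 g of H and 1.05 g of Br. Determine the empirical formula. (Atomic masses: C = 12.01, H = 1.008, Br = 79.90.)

C2HBr

Moles — C: 0.316 / 12.01 = 0.02631 mol; H: 0.0132 / 1.008 = 0.0131 mol; Br: 1.05 / 79.90 = 0.01314 mol
Smallest is H at 0.0131 mol; normalising gives C 2.009, H 1.000, Br 1.004
≈ 2:1:1 → C2HBr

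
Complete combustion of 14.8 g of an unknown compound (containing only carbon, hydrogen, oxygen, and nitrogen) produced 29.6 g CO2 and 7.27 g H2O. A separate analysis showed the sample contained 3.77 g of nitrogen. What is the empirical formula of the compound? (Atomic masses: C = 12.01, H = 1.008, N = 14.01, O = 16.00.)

C5H6N2O

mol C = 29.6 / 44.01 = 0.6726; mass C = 0.6726 × 12.01 = 8.078 g
mol H = 2 × (7.27 / 18.02) = 0.8069; mass H = 0.8069 × 1.008 = 0.8133 g
mol N = 3.77 / 14.01 = 0.2691
mass O = 14.8 − (12.66) = 2.139 g → mol O = 0.1337
Smallest is O at 0.1337 mol; normalising gives C 5.031, H 6.035, N 2.013, O 1.000
≈ 5:6:2:1 → C5H6N2O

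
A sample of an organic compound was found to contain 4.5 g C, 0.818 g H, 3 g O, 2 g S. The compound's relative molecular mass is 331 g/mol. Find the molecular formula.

n(C) = 4.5/12.01 = 0.3747, n(H) = 0.818/1.008 = 0.8115, n(O) = 3/16.00 = 0.1875, n(S) = 2/32.07 = 0.06236
Divide by the smallest (0.06236 mol S): C 6.008, H 13.013, O 3.007, S 1.000
Ratio ≈ 6:13:3:1, so the empirical formula is C6H13O3S
Empirical-formula mass = 165.23 g/mol
n = 331 / 165.23 = 2.00 ≈ 2
Molecular formula = (C6H13O3S)×2 = C12H26O6S2

C12H26O6S2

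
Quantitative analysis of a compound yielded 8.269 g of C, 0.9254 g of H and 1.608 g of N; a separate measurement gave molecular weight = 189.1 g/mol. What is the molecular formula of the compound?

C: 8.269 g ÷ 12.01 g/mol = 0.6885 mol
H: 0.9254 g ÷ 1.008 g/mol = 0.9181 mol
N: 1.608 g ÷ 14.01 g/mol = 0.1148 mol
Ratios (÷ 0.1148): C 5.999, H 7.999, N 1.000
≈ 6:8:1 → C6H8N
Empirical-formula mass = 94.13 g/mol
n = 189.1 / 94.13 = 2.01 ≈ 2
Molecular formula = (C6H8N)×2 = C12H16N2

C12H16N2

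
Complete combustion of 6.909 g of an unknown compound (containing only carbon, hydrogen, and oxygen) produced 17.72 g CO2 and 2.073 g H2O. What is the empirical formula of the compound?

C7H4O2

mol C = 17.72 / 44.01 = 0.4026; mass C = 0.4026 × 12.01 = 4.836 g
mol H = 2 × (2.073 / 18.02) = 0.2301; mass H = 0.2301 × 1.008 = 0.2319 g
mass O = 6.909 − (5.068) = 1.841 g → mol O = 0.1151
Smallest is O at 0.1151 mol; normalising gives C 3.498, H 1.999, O 1.000
×2: C 7.00, H 4.00, O 2.00 → C7H4O2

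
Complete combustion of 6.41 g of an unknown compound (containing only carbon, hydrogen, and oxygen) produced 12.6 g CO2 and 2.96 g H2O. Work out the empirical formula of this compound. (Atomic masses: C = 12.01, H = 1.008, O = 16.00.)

mol C = 12.6 / 44.01 = 0.2863; mass C = 0.2863 × 12.01 = 3.438 g
mol H = 2 × (2.96 / 18.02) = 0.3285; mass H = 0.3285 × 1.008 = 0.3312 g
mass O = 6.41 − (3.770) = 2.640 g → mol O = 0.1650
Ratios (÷ 0.165): C 1.735, H 1.991, O 1.000
×4: C 6.94, H 7.96, O 4.00 → C7H8O4

C7H8O4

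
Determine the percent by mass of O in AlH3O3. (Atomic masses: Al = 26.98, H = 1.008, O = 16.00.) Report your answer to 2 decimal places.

61.54%

Molar mass = 1(26.98) + 3(1.008) + 3(16.00) = 78.004 g/mol
Mass of O per mole = 3 × 16.00 = 48.000 g
% O = 48.000 / 78.004 × 100 = 61.54%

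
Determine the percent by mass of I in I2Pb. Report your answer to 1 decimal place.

Molar mass = 2(126.90) + 1(207.2) = 461.000 g/mol
Mass of I per mole = 2 × 126.90 = 253.800 g
% I = 253.800 / 461.000 × 100 = 55.1%

55.1%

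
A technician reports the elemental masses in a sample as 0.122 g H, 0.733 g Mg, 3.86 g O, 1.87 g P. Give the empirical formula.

H: 0.122 g ÷ 1.008 g/mol = 0.121 mol
Mg: 0.733 g ÷ 24.31 g/mol = 0.03015 mol
O: 3.86 g ÷ 16.00 g/mol = 0.2412 mol
P: 1.87 g ÷ 30.97 g/mol = 0.06038 mol
Ratios (÷ 0.03015): H 4.014, Mg 1.000, O 8.001, P 2.003
≈ 4:1:8:2 → H4MgO8P2

H4MgO8P2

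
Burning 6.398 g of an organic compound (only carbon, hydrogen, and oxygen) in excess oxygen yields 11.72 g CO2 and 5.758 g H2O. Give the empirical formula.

mol C = 11.72 / 44.01 = 0.2663; mass C = 0.2663 × 12.01 = 3.198 g
mol H = 2 × (5.758 / 18.02) = 0.6391; mass H = 0.6391 × 1.008 = 0.6442 g
mass O = 6.398 − (3.842) = 2.556 g → mol O = 0.1597
Divide by the smallest (0.1597 mol O): C 1.667, H 4.001, O 1.000
Scaling by 3: C 5.00, H 12.00, O 3.00 → C5H12O3

C5H12O3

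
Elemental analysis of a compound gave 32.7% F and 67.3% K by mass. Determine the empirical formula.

Assume 100 g: 32.7 g F, 67.3 g K.
F: 32.7 g ÷ 19.00 g/mol = 1.721 mol
K: 67.3 g ÷ 39.10 g/mol = 1.721 mol
Ratios (÷ 1.721): F 1.000, K 1.000
Ratio ≈ 1:1, so the empirical formula is FK

FK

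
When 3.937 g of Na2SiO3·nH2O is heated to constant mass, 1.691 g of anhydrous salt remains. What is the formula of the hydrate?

Mass of water lost = 3.937 − 1.691 = 2.246 g → 2.246 / 18.02 = 0.1246 mol H2O
Molar mass of Na2SiO3 = 122.07 g/mol → mol Na2SiO3 = 1.691 / 122.07 = 0.01385
n = 0.1246 / 0.01385 = 9.00 ≈ 9 → Na2SiO3·9H2O

Na2SiO3·9H2O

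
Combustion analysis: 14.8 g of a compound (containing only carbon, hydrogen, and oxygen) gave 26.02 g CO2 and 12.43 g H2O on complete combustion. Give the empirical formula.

C3H7O2

mol C = 26.02 / 44.01 = 0.5912; mass C = 0.5912 × 12.01 = 7.101 g
mol H = 2 × (12.43 / 18.02) = 1.380; mass H = 1.380 × 1.008 = 1.391 g
mass O = 14.8 − (8.491) = 6.309 g → mol O = 0.3943
Ratios (÷ 0.3943): C 1.499, H 3.499, O 1.000
Multiply by 2: C 3.00, H 7.00, O 2.00 → C3H7O2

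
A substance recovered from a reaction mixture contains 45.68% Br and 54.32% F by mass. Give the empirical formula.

BrF5

Assume 100 g: 45.68 g Br, 54.32 g F.
n(Br) = 45.68/79.90 = 0.5717, n(F) = 54.32/19.00 = 2.859
Ratios (÷ 0.5717): Br 1.000, F 5.001
≈ 1:5 → BrF5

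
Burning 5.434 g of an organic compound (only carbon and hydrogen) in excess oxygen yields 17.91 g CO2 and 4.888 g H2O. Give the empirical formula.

mol C = 17.91 / 44.01 = 0.4070; mass C = 0.4070 × 12.01 = 4.888 g
mol H = 2 × (4.888 / 18.02) = 0.5425; mass H = 0.5425 × 1.008 = 0.5468 g
Ratios (÷ 0.407): C 1.000, H 1.333
Scaling by 3: C 3.00, H 4.00 → C3H4

C3H4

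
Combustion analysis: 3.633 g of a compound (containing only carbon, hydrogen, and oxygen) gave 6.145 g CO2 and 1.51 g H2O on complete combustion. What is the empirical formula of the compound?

C5H6O4

mol C = 6.145 / 44.01 = 0.1396; mass C = 0.1396 × 12.01 = 1.677 g
mol H = 2 × (1.51 / 18.02) = 0.1676; mass H = 0.1676 × 1.008 = 0.1689 g
mass O = 3.633 − (1.846) = 1.787 g → mol O = 0.1117
Divide by the smallest (0.1117 mol O): C 1.250, H 1.500, O 1.000
Multiply by 4: C 5.00, H 6.00, O 4.00 → C5H6O4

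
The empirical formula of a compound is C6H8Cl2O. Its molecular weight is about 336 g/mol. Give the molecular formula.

C12H16Cl4O2

Empirical-formula mass = 167.02 g/mol
n = 336 / 167.02 = 2.01 ≈ 2
Molecular formula = (C6H8Cl2O)2 = C12H16Cl4O2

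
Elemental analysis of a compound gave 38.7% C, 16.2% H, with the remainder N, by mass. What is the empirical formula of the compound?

Assume 100 g: 38.7 g C, 16.2 g H, 45.1 g N.
Moles — C: 38.7 / 12.01 = 3.222 mol; H: 16.2 / 1.008 = 16.07 mol; N: 45.1 / 14.01 = 3.219 mol
Smallest is N at 3.219 mol; normalising gives C 1.001, H 4.992, N 1.000
→ CH5N

CH5N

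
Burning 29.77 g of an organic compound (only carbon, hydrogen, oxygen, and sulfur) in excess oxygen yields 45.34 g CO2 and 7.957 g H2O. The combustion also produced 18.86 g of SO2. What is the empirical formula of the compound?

C7H6O3S2

mol C = 45.34 / 44.01 = 1.030; mass C = 1.030 × 12.01 = 12.37 g
mol H = 2 × (7.957 / 18.02) = 0.8831; mass H = 0.8831 × 1.008 = 0.8902 g
mol S = 18.86 / 64.07 = 0.2944; mass S = 9.440 g
mass O = 29.77 − (22.70) = 7.067 g → mol O = 0.4417
Divide by the smallest (0.2944 mol S): C 3.500, H 3.000, O 1.500, S 1.000
Multiply by 2: C 7.00, H 6.00, O 3.00, S 2.00 → C7H6O3S2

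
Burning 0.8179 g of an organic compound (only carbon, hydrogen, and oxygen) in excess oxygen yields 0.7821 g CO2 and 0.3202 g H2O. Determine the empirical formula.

mol C = 0.7821 / 44.01 = 0.01777; mass C = 0.01777 × 12.01 = 0.2134 g
mol H = 2 × (0.3202 / 18.02) = 0.03554; mass H = 0.03554 × 1.008 = 0.03582 g
mass O = 0.8179 − (0.2493) = 0.5686 g → mol O = 0.03554
Ratios (÷ 0.01777): C 1.000, H 2.000, O 2.000
Ratio ≈ 1:2:2, so the empirical formula is CH2O2

CH2O2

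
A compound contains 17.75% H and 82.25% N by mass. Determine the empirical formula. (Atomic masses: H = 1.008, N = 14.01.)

Assume 100 g: 17.75 g H, 82.25 g N.
n(H) = 17.75/1.008 = 17.61, n(N) = 82.25/14.01 = 5.871
Divide by the smallest (5.871 mol N): H 2.999, N 1.000
→ H3N

H3N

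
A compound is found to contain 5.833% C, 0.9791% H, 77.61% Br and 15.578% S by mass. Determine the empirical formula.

CH2Br2S

Assume 100 g: 5.833 g C, 0.9791 g H, 77.61 g Br, 15.578 g S.
C: 5.833 g ÷ 12.01 g/mol = 0.4857 mol
H: 0.9791 g ÷ 1.008 g/mol = 0.9713 mol
Br: 77.61 g ÷ 79.90 g/mol = 0.9713 mol
S: 15.578 g ÷ 32.07 g/mol = 0.4857 mol
Ratios (÷ 0.4857): C 1.000, H 2.000, Br 2.000, S 1.000
→ CH2Br2S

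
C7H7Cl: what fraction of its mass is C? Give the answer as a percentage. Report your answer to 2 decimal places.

Molar mass = 7(12.01) + 7(1.008) + 1(35.45) = 126.576 g/mol
Mass of C per mole = 7 × 12.01 = 84.070 g
% C = 84.070 / 126.576 × 100 = 66.42%

66.42%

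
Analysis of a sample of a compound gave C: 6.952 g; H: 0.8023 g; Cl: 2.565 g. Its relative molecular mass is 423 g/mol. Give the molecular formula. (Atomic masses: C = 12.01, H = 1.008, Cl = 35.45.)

C24H33Cl3

n(C) = 6.952/12.01 = 0.5789, n(H) = 0.8023/1.008 = 0.7959, n(Cl) = 2.565/35.45 = 0.07236
Ratios (÷ 0.07236): C 8.000, H 11.000, Cl 1.000
≈ 8:11:1 → C8H11Cl
Empirical-formula mass = 142.62 g/mol
n = 423 / 142.62 = 2.97 ≈ 3
Molecular formula = (C8H11Cl)×3 = C24H33Cl3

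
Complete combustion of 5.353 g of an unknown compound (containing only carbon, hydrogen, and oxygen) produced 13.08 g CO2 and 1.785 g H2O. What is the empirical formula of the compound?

mol C = 13.08 / 44.01 = 0.2972; mass C = 0.2972 × 12.01 = 3.569 g
mol H = 2 × (1.785 / 18.02) = 0.1981; mass H = 0.1981 × 1.008 = 0.1997 g
mass O = 5.353 − (3.769) = 1.584 g → mol O = 0.09899
Ratios (÷ 0.09899): C 3.002, H 2.001, O 1.000
→ C3H2O

C3H2O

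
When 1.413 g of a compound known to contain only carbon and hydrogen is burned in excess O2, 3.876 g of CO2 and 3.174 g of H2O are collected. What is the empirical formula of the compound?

mol C = 3.876 / 44.01 = 0.08807; mass C = 0.08807 × 12.01 = 1.058 g
mol H = 2 × (3.174 / 18.02) = 0.3523; mass H = 0.3523 × 1.008 = 0.3551 g
Divide by the smallest (0.08807 mol C): C 1.000, H 4.000
Ratio ≈ 1:4, so the empirical formula is CH4

CH4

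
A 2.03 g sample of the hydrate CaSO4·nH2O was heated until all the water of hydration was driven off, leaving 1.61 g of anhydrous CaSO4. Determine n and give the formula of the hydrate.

Mass of water lost = 2.03 − 1.61 = 0.42 g → 0.42 / 18.02 = 0.02331 mol H2O
Molar mass of CaSO4 = 136.15 g/mol → mol CaSO4 = 1.61 / 136.15 = 0.01183
n = 0.02331 / 0.01183 = 1.97 ≈ 2 → CaSO4·2H2O

CaSO4·2H2O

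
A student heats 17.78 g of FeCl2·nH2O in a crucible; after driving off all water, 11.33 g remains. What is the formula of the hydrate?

Mass of water lost = 17.78 − 11.33 = 6.45 g → 6.45 / 18.02 = 0.3579 mol H2O
Molar mass of FeCl2 = 126.75 g/mol → mol FeCl2 = 11.33 / 126.75 = 0.08939
n = 0.3579 / 0.08939 = 4.00 ≈ 4 → FeCl2·4H2O

FeCl2·4H2O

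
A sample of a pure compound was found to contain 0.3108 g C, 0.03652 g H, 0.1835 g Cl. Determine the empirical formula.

C5H7Cl

C: 0.3108 g ÷ 12.01 g/mol = 0.02588 mol
H: 0.03652 g ÷ 1.008 g/mol = 0.03623 mol
Cl: 0.1835 g ÷ 35.45 g/mol = 0.005176 mol
Divide by the smallest (0.005176 mol Cl): C 4.999, H 6.999, Cl 1.000
≈ 5:7:1 → C5H7Cl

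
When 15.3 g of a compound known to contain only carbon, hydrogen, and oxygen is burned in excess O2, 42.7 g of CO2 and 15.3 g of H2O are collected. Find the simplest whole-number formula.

mol C = 42.7 / 44.01 = 0.9702; mass C = 0.9702 × 12.01 = 11.65 g
mol H = 2 × (15.3 / 18.02) = 1.698; mass H = 1.698 × 1.008 = 1.712 g
mass O = 15.3 − (13.36) = 1.936 g → mol O = 0.1210
Ratios (÷ 0.121): C 8.019, H 14.036, O 1.000
→ C8H14O

C8H14O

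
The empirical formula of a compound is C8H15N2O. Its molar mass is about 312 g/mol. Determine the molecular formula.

C16H30N4O2

Empirical-formula mass = 155.22 g/mol
n = 312 / 155.22 = 2.01 ≈ 2
Molecular formula = (C8H15N2O)2 = C16H30N4O2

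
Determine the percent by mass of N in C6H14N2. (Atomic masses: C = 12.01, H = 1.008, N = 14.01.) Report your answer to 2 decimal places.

Molar mass = 6(12.01) + 14(1.008) + 2(14.01) = 114.192 g/mol
Mass of N per mole = 2 × 14.01 = 28.020 g
% N = 28.020 / 114.192 × 100 = 24.54%

24.54%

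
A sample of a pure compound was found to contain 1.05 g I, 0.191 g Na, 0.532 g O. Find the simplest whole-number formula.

Moles — I: 1.05 / 126.90 = 0.008274 mol; Na: 0.191 / 22.99 = 0.008308 mol; O: 0.532 / 16.00 = 0.03325 mol
Divide by the smallest (0.008274 mol I): I 1.000, Na 1.004, O 4.019
≈ 1:1:4 → INaO4

INaO4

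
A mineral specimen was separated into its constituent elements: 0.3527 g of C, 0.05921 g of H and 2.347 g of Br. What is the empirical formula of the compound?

C: 0.3527 g ÷ 12.01 g/mol = 0.02937 mol
H: 0.05921 g ÷ 1.008 g/mol = 0.05874 mol
Br: 2.347 g ÷ 79.90 g/mol = 0.02937 mol
Smallest is C at 0.02937 mol; normalising gives C 1.000, H 2.000, Br 1.000
≈ 1:2:1 → CH2Br

CH2Br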